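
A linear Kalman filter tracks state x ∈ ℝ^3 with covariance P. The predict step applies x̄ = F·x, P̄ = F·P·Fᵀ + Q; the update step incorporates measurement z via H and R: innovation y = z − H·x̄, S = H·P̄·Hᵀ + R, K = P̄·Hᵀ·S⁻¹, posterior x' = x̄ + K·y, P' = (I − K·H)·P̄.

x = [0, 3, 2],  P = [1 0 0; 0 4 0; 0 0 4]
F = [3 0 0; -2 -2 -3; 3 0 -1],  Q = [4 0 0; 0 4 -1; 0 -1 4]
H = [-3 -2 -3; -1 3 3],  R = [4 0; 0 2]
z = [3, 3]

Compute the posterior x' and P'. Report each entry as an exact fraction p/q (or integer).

x̄ = F·x = [0, -12, -2]
P̄ = F·P·Fᵀ + Q = [13 -6 9; -6 60 5; 9 5 17]
y = z − H·x̄ = [-27, 45]
S = H·P̄·Hᵀ + R = [664 -561; -561 780]
K = P̄·Hᵀ·S⁻¹ = [-14788/67733 -32950/203199; 7167/67733 22609/67733; -12221/67733 -3840/67733]
x' = x̄ + K·y = [-94974/67733, 11100/67733, 21701/67733]
P' = (I − K·H)·P̄ = [114131/203199 71056/67733 -65697/67733; 71056/67733 358110/67733 -319352/67733; -65697/67733 -319352/67733 294893/67733]

x' = [-94974/67733, 11100/67733, 21701/67733]
P' = [114131/203199 71056/67733 -65697/67733; 71056/67733 358110/67733 -319352/67733; -65697/67733 -319352/67733 294893/67733]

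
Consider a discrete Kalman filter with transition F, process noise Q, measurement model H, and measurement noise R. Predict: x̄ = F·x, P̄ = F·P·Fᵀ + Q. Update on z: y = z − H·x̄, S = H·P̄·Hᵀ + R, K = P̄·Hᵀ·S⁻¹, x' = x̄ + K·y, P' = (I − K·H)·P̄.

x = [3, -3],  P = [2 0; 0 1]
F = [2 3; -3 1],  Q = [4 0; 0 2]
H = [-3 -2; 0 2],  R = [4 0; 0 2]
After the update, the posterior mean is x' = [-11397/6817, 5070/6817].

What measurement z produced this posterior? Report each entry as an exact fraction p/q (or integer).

x̄ = F·x = [-3, -12]
P̄ = F·P·Fᵀ + Q = [21 -9; -9 21]
S = H·P̄·Hᵀ + R = [169 -30; -30 86]
K = P̄·Hᵀ·S⁻¹ = [-2205/6817 -2196/6817; -15/6817 3324/6817]
x' − x̄ = [9054/6817, 86874/6817] = K·y
y = (KᵀK)⁻¹·Kᵀ·(x' − x̄) = [-30, 26]
z = y + H·x̄ = [-30, 26] + [33, -24] = [3, 2]

z = [3, 2]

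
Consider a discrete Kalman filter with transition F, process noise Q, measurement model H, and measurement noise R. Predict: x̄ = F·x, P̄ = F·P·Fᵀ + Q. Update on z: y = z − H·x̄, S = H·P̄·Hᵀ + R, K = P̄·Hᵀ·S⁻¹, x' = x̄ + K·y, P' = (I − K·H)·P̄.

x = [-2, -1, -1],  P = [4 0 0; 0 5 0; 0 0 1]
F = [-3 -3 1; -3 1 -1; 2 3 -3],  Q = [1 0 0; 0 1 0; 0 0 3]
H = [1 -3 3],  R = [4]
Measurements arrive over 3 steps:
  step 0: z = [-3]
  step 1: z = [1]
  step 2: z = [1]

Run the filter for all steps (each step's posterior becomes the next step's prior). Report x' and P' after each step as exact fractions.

step 0: x̄ = F·x = [8, 6, -4]
step 0: P̄ = F·P·Fᵀ + Q = [83 20 -72; 20 43 -6; -72 -6 73]
step 0: y = z − H·x̄ = [19]
step 0: S = H·P̄·Hᵀ + R = [687]
step 0: K = P̄·Hᵀ·S⁻¹ = [-193/687; -127/687; 55/229]
step 0: x' = x̄ + K·y = [1829/687, 1709/687, 129/229]
step 0: P' = (I − K·H)·P̄ = [19772/687 -10771/687 -5873/229; -10771/687 13412/687 5611/229; -5873/229 5611/229 7642/229]
step 1: x̄ = F·x = [-3409/229, -4165/687, 7624/687]
step 1: P̄ = F·P·Fᵀ + Q = [44369/229 39164/229 -46122/229; 39164/229 140219/687 -158552/687; -46122/229 -158552/687 187373/687]
step 1: y = z − H·x̄ = [-8151/229]
step 1: S = H·P̄·Hᵀ + R = [1467657/229]
step 1: K = P̄·Hᵀ·S⁻¹ = [-211489/1467657; -259607/1467657; 299803/1467657]
step 1: x' = x̄ + K·y = [-4773502/489219, 114206/489219, 624023/163073]
step 1: P' = (I − K·H)·P̄ = [89043128/1467657 11245825/1467657 -18717203/1467657; 11245825/1467657 5248928/1467657 1154177/1467657; -18717203/1467657 1154177/1467657 7792982/1467657]
step 2: x̄ = F·x = [5283319/163073, 12562643/489219, -14820593/489219]
step 2: P̄ = F·P·Fᵀ + Q = [1165692149/1467657 283313348/489219 -965604550/1467657; 283313348/489219 211270399/489219 -237266432/489219; -965604550/1467657 -237266432/489219 816733823/1467657]
step 2: y = z − H·x̄ = [22262990/163073]
step 2: S = H·P̄·Hᵀ + R = [16145587721/1467657]
step 2: K = P̄·Hᵀ·S⁻¹ = [-4280941633/16145587721; -3186891435/16145587721; 3619994807/16145587721]
step 2: x' = x̄ + K·y = [-61348416927/16145587721, -61432253539/48436763163, 15260283469/48436763163]
step 2: P' = (I − K·H)·P̄ = [336811381820/16145587721 54430506617/16145587721 -63547876167/16145587721; 54430506617/16145587721 157347243748/48436763163 90169171391/48436763163; -63547876167/16145587721 90169171391/48436763163 168197026786/48436763163]

step 0: x' = [1829/687, 1709/687, 129/229], P' = [19772/687 -10771/687 -5873/229; -10771/687 13412/687 5611/229; -5873/229 5611/229 7642/229]
step 1: x' = [-4773502/489219, 114206/489219, 624023/163073], P' = [89043128/1467657 11245825/1467657 -18717203/1467657; 11245825/1467657 5248928/1467657 1154177/1467657; -18717203/1467657 1154177/1467657 7792982/1467657]
step 2: x' = [-61348416927/16145587721, -61432253539/48436763163, 15260283469/48436763163], P' = [336811381820/16145587721 54430506617/16145587721 -63547876167/16145587721; 54430506617/16145587721 157347243748/48436763163 90169171391/48436763163; -63547876167/16145587721 90169171391/48436763163 168197026786/48436763163]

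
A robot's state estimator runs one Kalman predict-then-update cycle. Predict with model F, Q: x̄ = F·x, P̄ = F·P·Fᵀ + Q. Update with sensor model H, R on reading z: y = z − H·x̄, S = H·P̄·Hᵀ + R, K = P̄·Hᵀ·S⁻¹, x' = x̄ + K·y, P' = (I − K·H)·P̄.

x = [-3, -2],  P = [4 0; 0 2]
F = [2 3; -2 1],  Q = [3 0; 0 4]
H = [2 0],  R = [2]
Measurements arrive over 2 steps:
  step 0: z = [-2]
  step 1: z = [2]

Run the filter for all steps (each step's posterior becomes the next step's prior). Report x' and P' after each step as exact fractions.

step 0: x' = [-86/75, 16/15], P' = [37/75 -2/15; -2/15 58/3]
step 1: x' = [26674/26681, 90440/26681], P' = [13303/26681 4242/26681; 4242/26681 209582/26681]

step 0: x̄ = F·x = [-12, 4]
step 0: P̄ = F·P·Fᵀ + Q = [37 -10; -10 22]
step 0: y = z − H·x̄ = [22]
step 0: S = H·P̄·Hᵀ + R = [150]
step 0: K = P̄·Hᵀ·S⁻¹ = [37/75; -2/15]
step 0: x' = x̄ + K·y = [-86/75, 16/15]
step 0: P' = (I − K·H)·P̄ = [37/75 -2/15; -2/15 58/3]
step 1: x̄ = F·x = [68/75, 84/25]
step 1: P̄ = F·P·Fᵀ + Q = [13303/75 1414/25; 1414/25 646/25]
step 1: y = z − H·x̄ = [14/75]
step 1: S = H·P̄·Hᵀ + R = [53362/75]
step 1: K = P̄·Hᵀ·S⁻¹ = [13303/26681; 4242/26681]
step 1: x' = x̄ + K·y = [26674/26681, 90440/26681]
step 1: P' = (I − K·H)·P̄ = [13303/26681 4242/26681; 4242/26681 209582/26681]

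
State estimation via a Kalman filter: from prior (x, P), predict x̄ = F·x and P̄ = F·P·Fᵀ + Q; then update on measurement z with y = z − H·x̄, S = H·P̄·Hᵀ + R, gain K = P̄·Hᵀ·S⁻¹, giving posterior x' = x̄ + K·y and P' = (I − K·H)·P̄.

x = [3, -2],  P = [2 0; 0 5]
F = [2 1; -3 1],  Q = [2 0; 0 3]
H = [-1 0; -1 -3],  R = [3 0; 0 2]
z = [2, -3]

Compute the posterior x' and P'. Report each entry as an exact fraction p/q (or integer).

x̄ = F·x = [4, -11]
P̄ = F·P·Fᵀ + Q = [15 -7; -7 26]
y = z − H·x̄ = [6, -32]
S = H·P̄·Hᵀ + R = [18 -6; -6 209]
K = P̄·Hᵀ·S⁻¹ = [-1033/1242 1/207; 1037/3726 -206/621]
x' = x̄ + K·y = [-79/69, 266/207]
P' = (I − K·H)·P̄ = [1033/414 -1037/1242; -1037/1242 1861/3726]

x' = [-79/69, 266/207]
P' = [1033/414 -1037/1242; -1037/1242 1861/3726]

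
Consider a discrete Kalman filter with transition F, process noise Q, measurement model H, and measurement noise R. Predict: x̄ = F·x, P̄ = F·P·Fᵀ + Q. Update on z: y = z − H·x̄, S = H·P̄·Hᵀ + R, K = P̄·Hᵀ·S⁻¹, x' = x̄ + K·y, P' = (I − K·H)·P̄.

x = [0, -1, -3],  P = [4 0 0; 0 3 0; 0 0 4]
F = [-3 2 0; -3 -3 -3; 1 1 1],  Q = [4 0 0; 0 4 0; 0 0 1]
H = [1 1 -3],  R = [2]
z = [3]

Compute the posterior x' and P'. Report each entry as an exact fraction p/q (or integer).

x' = [-2742/535, 448/107, -143/107]
P' = [20076/535 -1946/107 678/107; -1946/107 1341/107 -231/107; 678/107 -231/107 159/107]

x̄ = F·x = [-2, 12, -4]
P̄ = F·P·Fᵀ + Q = [52 18 -6; 18 103 -33; -6 -33 12]
y = z − H·x̄ = [-19]
S = H·P̄·Hᵀ + R = [535]
K = P̄·Hᵀ·S⁻¹ = [88/535; 44/107; -15/107]
x' = x̄ + K·y = [-2742/535, 448/107, -143/107]
P' = (I − K·H)·P̄ = [20076/535 -1946/107 678/107; -1946/107 1341/107 -231/107; 678/107 -231/107 159/107]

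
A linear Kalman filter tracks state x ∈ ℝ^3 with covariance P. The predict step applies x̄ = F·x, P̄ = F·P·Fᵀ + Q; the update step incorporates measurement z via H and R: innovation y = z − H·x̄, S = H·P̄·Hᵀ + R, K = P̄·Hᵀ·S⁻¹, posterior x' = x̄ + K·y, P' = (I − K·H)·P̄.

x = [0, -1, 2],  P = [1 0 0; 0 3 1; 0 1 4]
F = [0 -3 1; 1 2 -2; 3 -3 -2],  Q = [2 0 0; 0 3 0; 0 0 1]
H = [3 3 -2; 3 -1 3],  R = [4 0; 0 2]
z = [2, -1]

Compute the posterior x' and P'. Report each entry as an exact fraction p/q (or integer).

x' = [70393/26892, -45023/8964, -62057/13446]
P' = [374797/80676 -256859/26892 -311675/40338; -256859/26892 183277/8964 219613/13446; -311675/40338 219613/13446 267811/20169]

x̄ = F·x = [5, -6, -1]
P̄ = F·P·Fᵀ + Q = [27 -18 22; -18 24 3; 22 3 65]
y = z − H·x̄ = [3, -19]
S = H·P̄·Hᵀ + R = [99 -228; -228 1340]
K = P̄·Hᵀ·S⁻¹ = [3710/20169 4153/26892; 29/6723 -455/8964; -3719/20169 2167/13446]
x' = x̄ + K·y = [70393/26892, -45023/8964, -62057/13446]
P' = (I − K·H)·P̄ = [374797/80676 -256859/26892 -311675/40338; -256859/26892 183277/8964 219613/13446; -311675/40338 219613/13446 267811/20169]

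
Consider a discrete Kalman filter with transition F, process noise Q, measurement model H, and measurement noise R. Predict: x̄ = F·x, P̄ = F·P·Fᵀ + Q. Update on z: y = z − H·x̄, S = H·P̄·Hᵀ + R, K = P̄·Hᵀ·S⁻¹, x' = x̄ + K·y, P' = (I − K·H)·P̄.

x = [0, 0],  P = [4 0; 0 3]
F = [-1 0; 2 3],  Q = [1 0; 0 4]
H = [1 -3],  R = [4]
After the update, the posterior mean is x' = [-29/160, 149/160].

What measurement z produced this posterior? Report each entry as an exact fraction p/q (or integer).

x̄ = F·x = [0, 0]
P̄ = F·P·Fᵀ + Q = [5 -8; -8 47]
S = H·P̄·Hᵀ + R = [480]
K = P̄·Hᵀ·S⁻¹ = [29/480; -149/480]
x' − x̄ = [-29/160, 149/160] = K·y
y = (KᵀK)⁻¹·Kᵀ·(x' − x̄) = [-3]
z = y + H·x̄ = [-3] + [0] = [-3]

z = [-3]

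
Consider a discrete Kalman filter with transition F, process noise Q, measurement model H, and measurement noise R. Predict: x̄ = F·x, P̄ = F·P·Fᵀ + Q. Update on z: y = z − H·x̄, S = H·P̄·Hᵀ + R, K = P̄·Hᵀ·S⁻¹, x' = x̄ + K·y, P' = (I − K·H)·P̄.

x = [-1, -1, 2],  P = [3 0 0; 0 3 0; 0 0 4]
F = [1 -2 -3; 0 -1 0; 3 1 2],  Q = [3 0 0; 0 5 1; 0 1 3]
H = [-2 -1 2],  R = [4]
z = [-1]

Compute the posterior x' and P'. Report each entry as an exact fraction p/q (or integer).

x' = [-5/2, 18/13, -355/156]
P' = [15 0 29/2; 0 92/13 45/13; 29/2 45/13 2603/156]

x̄ = F·x = [-5, 1, 0]
P̄ = F·P·Fᵀ + Q = [54 6 -21; 6 8 -2; -21 -2 49]
y = z − H·x̄ = [-10]
S = H·P̄·Hᵀ + R = [624]
K = P̄·Hᵀ·S⁻¹ = [-1/4; -1/26; 71/312]
x' = x̄ + K·y = [-5/2, 18/13, -355/156]
P' = (I − K·H)·P̄ = [15 0 29/2; 0 92/13 45/13; 29/2 45/13 2603/156]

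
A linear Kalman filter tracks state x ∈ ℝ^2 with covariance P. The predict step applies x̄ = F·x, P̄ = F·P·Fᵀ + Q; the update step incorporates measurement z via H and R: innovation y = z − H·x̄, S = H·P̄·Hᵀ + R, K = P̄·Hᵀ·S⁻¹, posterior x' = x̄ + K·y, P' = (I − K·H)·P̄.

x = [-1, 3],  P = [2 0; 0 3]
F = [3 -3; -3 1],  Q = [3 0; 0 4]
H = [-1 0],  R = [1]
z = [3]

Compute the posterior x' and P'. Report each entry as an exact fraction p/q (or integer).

x̄ = F·x = [-12, 6]
P̄ = F·P·Fᵀ + Q = [48 -27; -27 25]
y = z − H·x̄ = [-9]
S = H·P̄·Hᵀ + R = [49]
K = P̄·Hᵀ·S⁻¹ = [-48/49; 27/49]
x' = x̄ + K·y = [-156/49, 51/49]
P' = (I − K·H)·P̄ = [48/49 -27/49; -27/49 496/49]

x' = [-156/49, 51/49]
P' = [48/49 -27/49; -27/49 496/49]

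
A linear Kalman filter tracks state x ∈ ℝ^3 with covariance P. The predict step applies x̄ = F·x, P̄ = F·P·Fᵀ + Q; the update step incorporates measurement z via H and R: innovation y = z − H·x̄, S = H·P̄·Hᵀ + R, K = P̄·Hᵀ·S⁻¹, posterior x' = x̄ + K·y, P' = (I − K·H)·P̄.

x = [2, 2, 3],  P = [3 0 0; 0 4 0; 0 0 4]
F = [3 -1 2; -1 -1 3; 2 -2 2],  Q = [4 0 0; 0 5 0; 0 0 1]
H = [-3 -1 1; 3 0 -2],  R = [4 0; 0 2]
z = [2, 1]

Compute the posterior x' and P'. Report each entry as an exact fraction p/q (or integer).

x' = [-12172/9583, -7145/19166, -6695/2738]
P' = [38540/9583 -47665/9583 8089/1369; -47665/9583 194841/19166 -18703/2738; 8089/1369 -18703/2738 25075/2738]

x̄ = F·x = [10, 5, 6]
P̄ = F·P·Fᵀ + Q = [51 19 42; 19 48 26; 42 26 45]
y = z − H·x̄ = [31, -17]
S = H·P̄·Hᵀ + R = [366 -176; -176 137]
K = P̄·Hᵀ·S⁻¹ = [-2833/9583 1187/9583; -9943/19166 -6037/9583; -1189/2738 -404/1369]
x' = x̄ + K·y = [-12172/9583, -7145/19166, -6695/2738]
P' = (I − K·H)·P̄ = [38540/9583 -47665/9583 8089/1369; -47665/9583 194841/19166 -18703/2738; 8089/1369 -18703/2738 25075/2738]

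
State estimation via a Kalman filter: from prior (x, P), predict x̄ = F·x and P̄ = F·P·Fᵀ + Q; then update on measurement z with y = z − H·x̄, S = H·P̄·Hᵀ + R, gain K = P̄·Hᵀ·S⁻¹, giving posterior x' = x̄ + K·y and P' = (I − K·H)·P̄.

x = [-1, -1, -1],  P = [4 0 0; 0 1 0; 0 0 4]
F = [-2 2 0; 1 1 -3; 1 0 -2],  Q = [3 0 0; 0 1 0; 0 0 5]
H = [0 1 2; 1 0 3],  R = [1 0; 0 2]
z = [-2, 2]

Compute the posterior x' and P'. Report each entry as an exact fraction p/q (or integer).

x' = [2393/938, -632/469, -249/938]
P' = [62323/6566 15719/3283 -17835/6566; 15719/3283 12700/3283 -5535/3283; -17835/6566 -5535/3283 6311/6566]

x̄ = F·x = [0, 1, 1]
P̄ = F·P·Fᵀ + Q = [23 -6 -8; -6 42 28; -8 28 25]
y = z − H·x̄ = [-5, -1]
S = H·P̄·Hᵀ + R = [255 212; 212 202]
K = P̄·Hᵀ·S⁻¹ = [-2116/3283 4409/6566; 1630/3283 -443/3283; 776/3283 549/6566]
x' = x̄ + K·y = [2393/938, -632/469, -249/938]
P' = (I − K·H)·P̄ = [62323/6566 15719/3283 -17835/6566; 15719/3283 12700/3283 -5535/3283; -17835/6566 -5535/3283 6311/6566]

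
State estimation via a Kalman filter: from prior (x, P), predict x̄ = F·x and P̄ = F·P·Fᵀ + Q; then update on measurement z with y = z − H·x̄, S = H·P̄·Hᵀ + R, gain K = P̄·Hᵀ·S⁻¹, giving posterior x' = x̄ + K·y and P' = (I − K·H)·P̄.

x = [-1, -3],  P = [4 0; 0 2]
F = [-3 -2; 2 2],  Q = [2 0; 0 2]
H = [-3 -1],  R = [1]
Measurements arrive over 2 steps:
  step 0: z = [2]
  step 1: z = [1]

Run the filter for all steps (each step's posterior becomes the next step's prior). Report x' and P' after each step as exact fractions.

step 0: x̄ = F·x = [9, -8]
step 0: P̄ = F·P·Fᵀ + Q = [46 -32; -32 26]
step 0: y = z − H·x̄ = [21]
step 0: S = H·P̄·Hᵀ + R = [249]
step 0: K = P̄·Hᵀ·S⁻¹ = [-106/249; 70/249]
step 0: x' = x̄ + K·y = [5/83, -174/83]
step 0: P' = (I − K·H)·P̄ = [218/249 -548/249; -548/249 1574/249]
step 1: x̄ = F·x = [333/83, -338/83]
step 1: P̄ = F·P·Fᵀ + Q = [2180/249 -708/83; -708/83 1094/83]
step 1: y = z − H·x̄ = [744/83]
step 1: S = H·P̄·Hᵀ + R = [3469/83]
step 1: K = P̄·Hᵀ·S⁻¹ = [-1472/3469; 1030/3469]
step 1: x' = x̄ + K·y = [723/3469, -4894/3469]
step 1: P' = (I − K·H)·P̄ = [12796/10407 -11324/3469; -11324/3469 32942/3469]

step 0: x' = [5/83, -174/83], P' = [218/249 -548/249; -548/249 1574/249]
step 1: x' = [723/3469, -4894/3469], P' = [12796/10407 -11324/3469; -11324/3469 32942/3469]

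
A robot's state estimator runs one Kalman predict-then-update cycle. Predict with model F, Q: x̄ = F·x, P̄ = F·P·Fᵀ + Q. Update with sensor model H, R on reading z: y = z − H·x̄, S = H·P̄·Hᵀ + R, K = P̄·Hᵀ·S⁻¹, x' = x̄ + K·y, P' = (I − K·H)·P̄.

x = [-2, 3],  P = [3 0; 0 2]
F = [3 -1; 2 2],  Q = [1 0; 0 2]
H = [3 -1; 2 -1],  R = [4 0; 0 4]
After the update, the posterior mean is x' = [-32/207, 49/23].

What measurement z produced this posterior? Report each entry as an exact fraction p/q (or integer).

z = [-3, -1]

x̄ = F·x = [-9, 2]
P̄ = F·P·Fᵀ + Q = [30 14; 14 22]
S = H·P̄·Hᵀ + R = [212 132; 132 90]
K = P̄·Hᵀ·S⁻¹ = [32/69 -35/207; 14/23 -19/23]
x' − x̄ = [1831/207, 3/23] = K·y
y = (KᵀK)⁻¹·Kᵀ·(x' − x̄) = [26, 19]
z = y + H·x̄ = [26, 19] + [-29, -20] = [-3, -1]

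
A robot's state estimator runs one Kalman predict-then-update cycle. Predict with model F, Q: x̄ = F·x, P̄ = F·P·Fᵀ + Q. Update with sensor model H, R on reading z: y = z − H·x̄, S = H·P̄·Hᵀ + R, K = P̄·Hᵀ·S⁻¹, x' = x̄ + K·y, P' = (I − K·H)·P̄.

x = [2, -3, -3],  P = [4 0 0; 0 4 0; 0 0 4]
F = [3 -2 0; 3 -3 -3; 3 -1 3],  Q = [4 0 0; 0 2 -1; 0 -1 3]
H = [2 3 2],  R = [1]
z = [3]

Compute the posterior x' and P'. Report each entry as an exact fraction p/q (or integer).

x̄ = F·x = [12, 24, 0]
P̄ = F·P·Fᵀ + Q = [56 60 44; 60 110 11; 44 11 79]
y = z − H·x̄ = [-93]
S = H·P̄·Hᵀ + R = [2735]
K = P̄·Hᵀ·S⁻¹ = [76/547; 472/2735; 279/2735]
x' = x̄ + K·y = [-504/547, 21744/2735, -25947/2735]
P' = (I − K·H)·P̄ = [1752/547 -3052/547 2864/547; -3052/547 78066/2735 -101603/2735; 2864/547 -101603/2735 138224/2735]

x' = [-504/547, 21744/2735, -25947/2735]
P' = [1752/547 -3052/547 2864/547; -3052/547 78066/2735 -101603/2735; 2864/547 -101603/2735 138224/2735]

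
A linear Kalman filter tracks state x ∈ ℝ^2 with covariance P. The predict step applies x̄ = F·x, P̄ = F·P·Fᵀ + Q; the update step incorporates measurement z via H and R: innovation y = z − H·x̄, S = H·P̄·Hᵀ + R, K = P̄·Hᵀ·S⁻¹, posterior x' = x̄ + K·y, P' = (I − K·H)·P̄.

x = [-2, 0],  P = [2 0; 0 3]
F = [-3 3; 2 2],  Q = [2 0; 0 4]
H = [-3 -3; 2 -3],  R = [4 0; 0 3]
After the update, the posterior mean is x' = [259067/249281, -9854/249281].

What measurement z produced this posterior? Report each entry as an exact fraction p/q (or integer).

z = [-3, 2]

x̄ = F·x = [6, -4]
P̄ = F·P·Fᵀ + Q = [47 6; 6 24]
S = H·P̄·Hᵀ + R = [751 -48; -48 335]
K = P̄·Hᵀ·S⁻¹ = [-49617/249281 49444/249281; -33030/249281 -49380/249281]
x' − x̄ = [-1236619/249281, 987270/249281] = K·y
y = (KᵀK)⁻¹·Kᵀ·(x' − x̄) = [3, -22]
z = y + H·x̄ = [3, -22] + [-6, 24] = [-3, 2]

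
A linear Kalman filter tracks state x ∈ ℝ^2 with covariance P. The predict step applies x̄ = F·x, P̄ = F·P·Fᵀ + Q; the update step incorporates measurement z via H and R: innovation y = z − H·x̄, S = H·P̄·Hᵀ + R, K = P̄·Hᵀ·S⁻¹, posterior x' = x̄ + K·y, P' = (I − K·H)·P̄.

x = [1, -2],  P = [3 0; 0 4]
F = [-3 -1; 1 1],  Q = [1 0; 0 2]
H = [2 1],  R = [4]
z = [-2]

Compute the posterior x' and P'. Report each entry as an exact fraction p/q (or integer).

x' = [-38/89, -106/89]
P' = [247/89 -290/89; -290/89 512/89]

x̄ = F·x = [-1, -1]
P̄ = F·P·Fᵀ + Q = [32 -13; -13 9]
y = z − H·x̄ = [1]
S = H·P̄·Hᵀ + R = [89]
K = P̄·Hᵀ·S⁻¹ = [51/89; -17/89]
x' = x̄ + K·y = [-38/89, -106/89]
P' = (I − K·H)·P̄ = [247/89 -290/89; -290/89 512/89]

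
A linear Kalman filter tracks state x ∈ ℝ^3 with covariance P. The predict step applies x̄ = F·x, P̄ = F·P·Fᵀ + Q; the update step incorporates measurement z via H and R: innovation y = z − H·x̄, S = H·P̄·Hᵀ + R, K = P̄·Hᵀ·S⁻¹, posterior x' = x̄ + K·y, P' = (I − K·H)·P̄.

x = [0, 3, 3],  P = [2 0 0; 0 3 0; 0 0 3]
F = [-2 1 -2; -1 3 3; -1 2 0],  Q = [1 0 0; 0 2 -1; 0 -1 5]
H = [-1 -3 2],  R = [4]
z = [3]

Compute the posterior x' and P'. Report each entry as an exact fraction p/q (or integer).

x̄ = F·x = [-3, 18, 6]
P̄ = F·P·Fᵀ + Q = [24 -5 10; -5 58 19; 10 19 19]
y = z − H·x̄ = [42]
S = H·P̄·Hᵀ + R = [328]
K = P̄·Hᵀ·S⁻¹ = [11/328; -131/328; -29/328]
x' = x̄ + K·y = [-261/164, 201/164, 375/164]
P' = (I − K·H)·P̄ = [7751/328 -199/328 3599/328; -199/328 1863/328 2433/328; 3599/328 2433/328 5391/328]

x' = [-261/164, 201/164, 375/164]
P' = [7751/328 -199/328 3599/328; -199/328 1863/328 2433/328; 3599/328 2433/328 5391/328]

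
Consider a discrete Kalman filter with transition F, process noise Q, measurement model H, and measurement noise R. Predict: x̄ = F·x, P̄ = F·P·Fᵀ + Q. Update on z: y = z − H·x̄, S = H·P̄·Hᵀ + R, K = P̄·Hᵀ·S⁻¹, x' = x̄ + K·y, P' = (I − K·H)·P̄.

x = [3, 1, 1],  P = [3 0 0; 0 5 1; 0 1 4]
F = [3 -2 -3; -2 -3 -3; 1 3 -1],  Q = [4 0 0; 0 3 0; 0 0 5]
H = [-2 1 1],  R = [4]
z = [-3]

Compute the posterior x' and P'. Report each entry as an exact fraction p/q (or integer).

x' = [-664/287, -4128/287, 1891/287]
P' = [5612/287 9474/287 1146/287; 9474/287 29469/287 -10749/287; 1146/287 -10749/287 13193/287]

x̄ = F·x = [4, -12, 5]
P̄ = F·P·Fᵀ + Q = [99 63 -16; 63 114 -45; -16 -45 51]
y = z − H·x̄ = [12]
S = H·P̄·Hᵀ + R = [287]
K = P̄·Hᵀ·S⁻¹ = [-151/287; -57/287; 38/287]
x' = x̄ + K·y = [-664/287, -4128/287, 1891/287]
P' = (I − K·H)·P̄ = [5612/287 9474/287 1146/287; 9474/287 29469/287 -10749/287; 1146/287 -10749/287 13193/287]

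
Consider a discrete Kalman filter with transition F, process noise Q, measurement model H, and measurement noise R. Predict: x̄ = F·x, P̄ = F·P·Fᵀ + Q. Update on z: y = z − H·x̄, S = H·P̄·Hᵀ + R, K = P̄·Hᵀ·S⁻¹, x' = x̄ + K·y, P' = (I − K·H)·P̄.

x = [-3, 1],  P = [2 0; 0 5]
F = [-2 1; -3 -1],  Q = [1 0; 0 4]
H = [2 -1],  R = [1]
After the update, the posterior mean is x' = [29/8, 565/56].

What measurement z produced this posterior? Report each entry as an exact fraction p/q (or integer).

z = [-3]

x̄ = F·x = [7, 8]
P̄ = F·P·Fᵀ + Q = [14 7; 7 27]
S = H·P̄·Hᵀ + R = [56]
K = P̄·Hᵀ·S⁻¹ = [3/8; -13/56]
x' − x̄ = [-27/8, 117/56] = K·y
y = (KᵀK)⁻¹·Kᵀ·(x' − x̄) = [-9]
z = y + H·x̄ = [-9] + [6] = [-3]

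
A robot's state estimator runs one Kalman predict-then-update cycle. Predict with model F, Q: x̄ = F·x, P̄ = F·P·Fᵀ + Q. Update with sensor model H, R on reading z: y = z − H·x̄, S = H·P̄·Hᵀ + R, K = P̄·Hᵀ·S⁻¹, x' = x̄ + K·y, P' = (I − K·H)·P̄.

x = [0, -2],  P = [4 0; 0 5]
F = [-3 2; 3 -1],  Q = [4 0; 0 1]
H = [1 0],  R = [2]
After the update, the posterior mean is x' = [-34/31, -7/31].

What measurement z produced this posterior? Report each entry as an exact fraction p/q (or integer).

z = [-1]

x̄ = F·x = [-4, 2]
P̄ = F·P·Fᵀ + Q = [60 -46; -46 42]
S = H·P̄·Hᵀ + R = [62]
K = P̄·Hᵀ·S⁻¹ = [30/31; -23/31]
x' − x̄ = [90/31, -69/31] = K·y
y = (KᵀK)⁻¹·Kᵀ·(x' − x̄) = [3]
z = y + H·x̄ = [3] + [-4] = [-1]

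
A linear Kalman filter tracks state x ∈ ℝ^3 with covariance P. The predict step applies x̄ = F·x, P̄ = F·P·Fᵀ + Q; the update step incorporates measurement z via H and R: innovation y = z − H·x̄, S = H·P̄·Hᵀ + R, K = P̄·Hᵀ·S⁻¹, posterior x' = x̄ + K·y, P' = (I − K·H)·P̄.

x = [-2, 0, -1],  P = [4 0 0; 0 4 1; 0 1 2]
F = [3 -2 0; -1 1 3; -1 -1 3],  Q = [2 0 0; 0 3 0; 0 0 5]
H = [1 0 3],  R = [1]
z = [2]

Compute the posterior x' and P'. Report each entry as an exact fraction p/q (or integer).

x' = [-24/5, 2/5, 9/4]
P' = [2826/55 -1598/55 -188/11; -1598/55 1729/55 107/11; -188/11 107/11 255/44]

x̄ = F·x = [-6, -1, -1]
P̄ = F·P·Fᵀ + Q = [54 -26 -10; -26 35 18; -10 18 25]
y = z − H·x̄ = [11]
S = H·P̄·Hᵀ + R = [220]
K = P̄·Hᵀ·S⁻¹ = [6/55; 7/55; 13/44]
x' = x̄ + K·y = [-24/5, 2/5, 9/4]
P' = (I − K·H)·P̄ = [2826/55 -1598/55 -188/11; -1598/55 1729/55 107/11; -188/11 107/11 255/44]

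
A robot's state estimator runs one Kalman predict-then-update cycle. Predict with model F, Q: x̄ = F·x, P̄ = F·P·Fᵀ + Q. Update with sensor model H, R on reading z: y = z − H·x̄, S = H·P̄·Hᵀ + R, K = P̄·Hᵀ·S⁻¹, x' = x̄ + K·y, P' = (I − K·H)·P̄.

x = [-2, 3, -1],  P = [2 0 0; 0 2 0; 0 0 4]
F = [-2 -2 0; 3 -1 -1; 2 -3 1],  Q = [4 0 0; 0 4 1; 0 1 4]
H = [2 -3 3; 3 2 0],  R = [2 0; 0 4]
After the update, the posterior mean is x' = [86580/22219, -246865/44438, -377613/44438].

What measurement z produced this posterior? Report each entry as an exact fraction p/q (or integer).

z = [-1, 1]

x̄ = F·x = [-2, -8, -14]
P̄ = F·P·Fᵀ + Q = [20 -8 4; -8 28 15; 4 15 34]
S = H·P̄·Hᵀ + R = [514 118; 118 200]
K = P̄·Hᵀ·S⁻¹ = [2502/22219 3412/22219; -3694/22219 11469/44438; 2011/22219 6959/44438]
x' − x̄ = [131018/22219, 108639/44438, 244519/44438] = K·y
y = (KᵀK)⁻¹·Kᵀ·(x' − x̄) = [21, 23]
z = y + H·x̄ = [21, 23] + [-22, -22] = [-1, 1]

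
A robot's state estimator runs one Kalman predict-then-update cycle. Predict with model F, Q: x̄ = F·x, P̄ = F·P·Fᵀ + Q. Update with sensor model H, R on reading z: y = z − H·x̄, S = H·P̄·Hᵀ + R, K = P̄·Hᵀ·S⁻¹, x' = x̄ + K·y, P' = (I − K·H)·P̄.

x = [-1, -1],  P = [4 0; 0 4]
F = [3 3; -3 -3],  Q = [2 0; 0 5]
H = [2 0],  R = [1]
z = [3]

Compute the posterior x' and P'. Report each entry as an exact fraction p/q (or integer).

x' = [146/99, -14/11]
P' = [74/297 -8/33; -8/33 79/11]

x̄ = F·x = [-6, 6]
P̄ = F·P·Fᵀ + Q = [74 -72; -72 77]
y = z − H·x̄ = [15]
S = H·P̄·Hᵀ + R = [297]
K = P̄·Hᵀ·S⁻¹ = [148/297; -16/33]
x' = x̄ + K·y = [146/99, -14/11]
P' = (I − K·H)·P̄ = [74/297 -8/33; -8/33 79/11]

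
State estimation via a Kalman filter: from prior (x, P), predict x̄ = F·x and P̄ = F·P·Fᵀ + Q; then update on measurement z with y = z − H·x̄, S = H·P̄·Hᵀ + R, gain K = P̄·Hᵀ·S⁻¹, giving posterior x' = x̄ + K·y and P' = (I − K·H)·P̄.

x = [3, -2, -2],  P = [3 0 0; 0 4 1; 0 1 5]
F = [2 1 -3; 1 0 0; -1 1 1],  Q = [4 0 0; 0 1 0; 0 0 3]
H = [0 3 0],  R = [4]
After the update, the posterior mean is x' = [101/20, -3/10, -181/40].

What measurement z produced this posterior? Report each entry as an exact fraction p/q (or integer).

z = [-2]

x̄ = F·x = [10, 3, -7]
P̄ = F·P·Fᵀ + Q = [59 6 -19; 6 4 -3; -19 -3 17]
S = H·P̄·Hᵀ + R = [40]
K = P̄·Hᵀ·S⁻¹ = [9/20; 3/10; -9/40]
x' − x̄ = [-99/20, -33/10, 99/40] = K·y
y = (KᵀK)⁻¹·Kᵀ·(x' − x̄) = [-11]
z = y + H·x̄ = [-11] + [9] = [-2]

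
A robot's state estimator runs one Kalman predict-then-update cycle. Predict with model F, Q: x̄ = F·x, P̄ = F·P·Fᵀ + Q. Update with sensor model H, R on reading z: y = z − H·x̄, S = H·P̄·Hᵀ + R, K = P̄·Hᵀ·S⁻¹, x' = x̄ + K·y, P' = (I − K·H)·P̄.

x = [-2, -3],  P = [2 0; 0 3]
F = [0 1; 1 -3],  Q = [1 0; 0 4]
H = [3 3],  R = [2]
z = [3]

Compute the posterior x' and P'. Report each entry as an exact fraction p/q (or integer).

x' = [-384/173, 563/173]
P' = [467/173 -477/173; -477/173 525/173]

x̄ = F·x = [-3, 7]
P̄ = F·P·Fᵀ + Q = [4 -9; -9 33]
y = z − H·x̄ = [-9]
S = H·P̄·Hᵀ + R = [173]
K = P̄·Hᵀ·S⁻¹ = [-15/173; 72/173]
x' = x̄ + K·y = [-384/173, 563/173]
P' = (I − K·H)·P̄ = [467/173 -477/173; -477/173 525/173]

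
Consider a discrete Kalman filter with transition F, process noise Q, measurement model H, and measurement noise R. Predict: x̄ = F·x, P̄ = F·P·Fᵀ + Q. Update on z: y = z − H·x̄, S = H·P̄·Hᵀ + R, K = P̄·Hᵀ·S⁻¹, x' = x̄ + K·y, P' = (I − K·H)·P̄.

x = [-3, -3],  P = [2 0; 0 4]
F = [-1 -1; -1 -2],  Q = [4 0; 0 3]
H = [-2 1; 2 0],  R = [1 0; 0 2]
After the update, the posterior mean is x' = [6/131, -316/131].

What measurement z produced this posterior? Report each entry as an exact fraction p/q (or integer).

x̄ = F·x = [6, 9]
P̄ = F·P·Fᵀ + Q = [10 10; 10 21]
S = H·P̄·Hᵀ + R = [22 -20; -20 42]
K = P̄·Hᵀ·S⁻¹ = [-5/131 60/131; 221/262 115/131]
x' − x̄ = [-780/131, -1495/131] = K·y
y = (KᵀK)⁻¹·Kᵀ·(x' − x̄) = [0, -13]
z = y + H·x̄ = [0, -13] + [-3, 12] = [-3, -1]

z = [-3, -1]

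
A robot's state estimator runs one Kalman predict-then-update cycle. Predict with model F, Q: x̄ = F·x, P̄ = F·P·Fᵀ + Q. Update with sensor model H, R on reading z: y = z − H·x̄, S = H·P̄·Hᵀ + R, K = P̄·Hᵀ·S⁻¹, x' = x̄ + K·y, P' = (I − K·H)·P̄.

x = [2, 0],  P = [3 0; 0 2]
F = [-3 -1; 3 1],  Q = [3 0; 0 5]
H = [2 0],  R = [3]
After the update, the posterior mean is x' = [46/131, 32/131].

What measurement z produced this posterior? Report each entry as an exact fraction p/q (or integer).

x̄ = F·x = [-6, 6]
P̄ = F·P·Fᵀ + Q = [32 -29; -29 34]
S = H·P̄·Hᵀ + R = [131]
K = P̄·Hᵀ·S⁻¹ = [64/131; -58/131]
x' − x̄ = [832/131, -754/131] = K·y
y = (KᵀK)⁻¹·Kᵀ·(x' − x̄) = [13]
z = y + H·x̄ = [13] + [-12] = [1]

z = [1]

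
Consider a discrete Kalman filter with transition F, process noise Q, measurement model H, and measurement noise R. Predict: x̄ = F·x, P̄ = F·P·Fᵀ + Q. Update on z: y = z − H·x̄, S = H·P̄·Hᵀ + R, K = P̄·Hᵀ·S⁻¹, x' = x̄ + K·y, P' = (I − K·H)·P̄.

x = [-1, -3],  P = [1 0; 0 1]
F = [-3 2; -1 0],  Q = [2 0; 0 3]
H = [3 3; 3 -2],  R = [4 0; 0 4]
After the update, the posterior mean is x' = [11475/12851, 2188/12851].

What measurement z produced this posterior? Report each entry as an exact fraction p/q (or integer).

x̄ = F·x = [-3, 1]
P̄ = F·P·Fᵀ + Q = [15 3; 3 4]
S = H·P̄·Hᵀ + R = [229 120; 120 119]
K = P̄·Hᵀ·S⁻¹ = [1746/12851 2451/12851; 2379/12851 -2291/12851]
x' − x̄ = [50028/12851, -10663/12851] = K·y
y = (KᵀK)⁻¹·Kᵀ·(x' − x̄) = [9, 14]
z = y + H·x̄ = [9, 14] + [-6, -11] = [3, 3]

z = [3, 3]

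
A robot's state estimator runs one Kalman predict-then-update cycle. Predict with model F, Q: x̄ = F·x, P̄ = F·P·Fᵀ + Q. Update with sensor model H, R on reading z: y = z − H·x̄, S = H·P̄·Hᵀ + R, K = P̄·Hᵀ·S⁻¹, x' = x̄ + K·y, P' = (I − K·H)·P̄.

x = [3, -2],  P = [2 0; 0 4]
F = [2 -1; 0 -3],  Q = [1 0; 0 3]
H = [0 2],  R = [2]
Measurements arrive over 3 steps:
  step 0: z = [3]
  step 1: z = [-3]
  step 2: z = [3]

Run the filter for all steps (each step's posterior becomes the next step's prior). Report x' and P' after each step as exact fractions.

step 0: x̄ = F·x = [8, 6]
step 0: P̄ = F·P·Fᵀ + Q = [13 12; 12 39]
step 0: y = z − H·x̄ = [-9]
step 0: S = H·P̄·Hᵀ + R = [158]
step 0: K = P̄·Hᵀ·S⁻¹ = [12/79; 39/79]
step 0: x' = x̄ + K·y = [524/79, 123/79]
step 0: P' = (I − K·H)·P̄ = [739/79 12/79; 12/79 39/79]
step 1: x̄ = F·x = [925/79, -369/79]
step 1: P̄ = F·P·Fᵀ + Q = [3026/79 45/79; 45/79 588/79]
step 1: y = z − H·x̄ = [501/79]
step 1: S = H·P̄·Hᵀ + R = [2510/79]
step 1: K = P̄·Hᵀ·S⁻¹ = [9/251; 588/1255]
step 1: x' = x̄ + K·y = [2996/251, -2133/1255]
step 1: P' = (I − K·H)·P̄ = [9604/251 9/251; 9/251 588/1255]
step 2: x̄ = F·x = [32093/1255, 6399/1255]
step 2: P̄ = F·P·Fᵀ + Q = [193743/1255 1494/1255; 1494/1255 9057/1255]
step 2: y = z − H·x̄ = [-9033/1255]
step 2: S = H·P̄·Hᵀ + R = [38738/1255]
step 2: K = P̄·Hᵀ·S⁻¹ = [1494/19369; 9057/19369]
step 2: x' = x̄ + K·y = [484553/19369, 33570/19369]
step 2: P' = (I − K·H)·P̄ = [2986569/19369 1494/19369; 1494/19369 9057/19369]

step 0: x' = [524/79, 123/79], P' = [739/79 12/79; 12/79 39/79]
step 1: x' = [2996/251, -2133/1255], P' = [9604/251 9/251; 9/251 588/1255]
step 2: x' = [484553/19369, 33570/19369], P' = [2986569/19369 1494/19369; 1494/19369 9057/19369]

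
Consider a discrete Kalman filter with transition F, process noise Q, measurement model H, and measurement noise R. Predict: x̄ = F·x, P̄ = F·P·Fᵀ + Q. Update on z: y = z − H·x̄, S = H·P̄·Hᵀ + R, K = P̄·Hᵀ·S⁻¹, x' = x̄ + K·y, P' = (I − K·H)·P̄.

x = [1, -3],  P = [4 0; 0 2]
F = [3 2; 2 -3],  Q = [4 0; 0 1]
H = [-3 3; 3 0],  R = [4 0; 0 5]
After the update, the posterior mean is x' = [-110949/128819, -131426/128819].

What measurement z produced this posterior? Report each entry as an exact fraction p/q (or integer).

z = [-1, -3]

x̄ = F·x = [-3, 11]
P̄ = F·P·Fᵀ + Q = [48 12; 12 35]
S = H·P̄·Hᵀ + R = [535 -324; -324 437]
K = P̄·Hᵀ·S⁻¹ = [-540/128819 42048/128819; 41817/128819 41616/128819]
x' − x̄ = [275508/128819, -1548435/128819] = K·y
y = (KᵀK)⁻¹·Kᵀ·(x' − x̄) = [-43, 6]
z = y + H·x̄ = [-43, 6] + [42, -9] = [-1, -3]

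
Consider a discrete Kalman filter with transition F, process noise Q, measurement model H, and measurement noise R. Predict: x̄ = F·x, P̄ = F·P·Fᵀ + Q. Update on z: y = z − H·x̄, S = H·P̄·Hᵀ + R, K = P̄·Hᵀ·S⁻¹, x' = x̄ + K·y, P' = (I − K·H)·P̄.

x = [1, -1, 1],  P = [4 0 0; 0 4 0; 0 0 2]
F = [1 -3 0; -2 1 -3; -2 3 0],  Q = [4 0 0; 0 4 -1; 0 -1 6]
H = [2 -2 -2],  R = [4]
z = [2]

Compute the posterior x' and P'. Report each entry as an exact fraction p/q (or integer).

x' = [-68/109, -716/327, 57/109]
P' = [908/109 1024/109 -152/109; 1024/109 5813/327 -884/109; -152/109 -884/109 775/109]

x̄ = F·x = [4, -6, -5]
P̄ = F·P·Fᵀ + Q = [44 -20 -44; -20 42 27; -44 27 58]
y = z − H·x̄ = [-28]
S = H·P̄·Hᵀ + R = [1308]
K = P̄·Hᵀ·S⁻¹ = [18/109; -89/654; -43/218]
x' = x̄ + K·y = [-68/109, -716/327, 57/109]
P' = (I − K·H)·P̄ = [908/109 1024/109 -152/109; 1024/109 5813/327 -884/109; -152/109 -884/109 775/109]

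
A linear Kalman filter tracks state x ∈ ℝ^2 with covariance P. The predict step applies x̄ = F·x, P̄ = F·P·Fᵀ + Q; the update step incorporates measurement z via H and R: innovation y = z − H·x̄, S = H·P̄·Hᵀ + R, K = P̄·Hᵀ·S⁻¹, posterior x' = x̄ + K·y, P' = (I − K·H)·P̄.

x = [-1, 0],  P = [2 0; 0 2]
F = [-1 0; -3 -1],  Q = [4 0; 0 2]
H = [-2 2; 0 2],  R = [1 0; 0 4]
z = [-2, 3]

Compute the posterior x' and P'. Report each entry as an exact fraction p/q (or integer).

x̄ = F·x = [1, 3]
P̄ = F·P·Fᵀ + Q = [6 6; 6 22]
y = z − H·x̄ = [-6, -3]
S = H·P̄·Hᵀ + R = [65 64; 64 92]
K = P̄·Hᵀ·S⁻¹ = [-64/157 65/157; 32/471 203/471]
x' = x̄ + K·y = [346/157, 204/157]
P' = (I − K·H)·P̄ = [162/157 130/157; 130/157 406/471]

x' = [346/157, 204/157]
P' = [162/157 130/157; 130/157 406/471]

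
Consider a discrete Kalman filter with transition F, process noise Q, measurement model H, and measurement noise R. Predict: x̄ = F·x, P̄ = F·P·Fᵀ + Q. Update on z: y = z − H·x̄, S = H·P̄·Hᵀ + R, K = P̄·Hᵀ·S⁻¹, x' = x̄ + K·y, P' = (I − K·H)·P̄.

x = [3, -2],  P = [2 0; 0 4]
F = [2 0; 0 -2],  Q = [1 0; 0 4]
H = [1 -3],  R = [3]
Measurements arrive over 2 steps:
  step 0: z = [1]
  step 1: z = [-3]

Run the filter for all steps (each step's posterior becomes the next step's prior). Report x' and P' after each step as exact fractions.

step 0: x̄ = F·x = [6, 4]
step 0: P̄ = F·P·Fᵀ + Q = [9 0; 0 20]
step 0: y = z − H·x̄ = [7]
step 0: S = H·P̄·Hᵀ + R = [192]
step 0: K = P̄·Hᵀ·S⁻¹ = [3/64; -5/16]
step 0: x' = x̄ + K·y = [405/64, 29/16]
step 0: P' = (I − K·H)·P̄ = [549/64 45/16; 45/16 5/4]
step 1: x̄ = F·x = [405/32, -29/8]
step 1: P̄ = F·P·Fᵀ + Q = [565/16 -45/4; -45/4 9]
step 1: y = z − H·x̄ = [-849/32]
step 1: S = H·P̄·Hᵀ + R = [2989/16]
step 1: K = P̄·Hᵀ·S⁻¹ = [1105/2989; -612/2989]
step 1: x' = x̄ + K·y = [17025/5978, 5402/2989]
step 1: P' = (I − K·H)·P̄ = [29235/2989 8640/2989; 8640/2989 3492/2989]

step 0: x' = [405/64, 29/16], P' = [549/64 45/16; 45/16 5/4]
step 1: x' = [17025/5978, 5402/2989], P' = [29235/2989 8640/2989; 8640/2989 3492/2989]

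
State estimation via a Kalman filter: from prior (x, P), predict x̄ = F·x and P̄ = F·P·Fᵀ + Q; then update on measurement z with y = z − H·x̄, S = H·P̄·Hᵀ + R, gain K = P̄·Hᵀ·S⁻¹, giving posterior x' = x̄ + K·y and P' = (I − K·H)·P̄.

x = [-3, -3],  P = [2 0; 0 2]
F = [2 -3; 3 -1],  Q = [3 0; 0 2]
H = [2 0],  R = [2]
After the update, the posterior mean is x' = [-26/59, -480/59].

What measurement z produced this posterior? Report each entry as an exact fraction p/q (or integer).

z = [-1]

x̄ = F·x = [3, -6]
P̄ = F·P·Fᵀ + Q = [29 18; 18 22]
S = H·P̄·Hᵀ + R = [118]
K = P̄·Hᵀ·S⁻¹ = [29/59; 18/59]
x' − x̄ = [-203/59, -126/59] = K·y
y = (KᵀK)⁻¹·Kᵀ·(x' − x̄) = [-7]
z = y + H·x̄ = [-7] + [6] = [-1]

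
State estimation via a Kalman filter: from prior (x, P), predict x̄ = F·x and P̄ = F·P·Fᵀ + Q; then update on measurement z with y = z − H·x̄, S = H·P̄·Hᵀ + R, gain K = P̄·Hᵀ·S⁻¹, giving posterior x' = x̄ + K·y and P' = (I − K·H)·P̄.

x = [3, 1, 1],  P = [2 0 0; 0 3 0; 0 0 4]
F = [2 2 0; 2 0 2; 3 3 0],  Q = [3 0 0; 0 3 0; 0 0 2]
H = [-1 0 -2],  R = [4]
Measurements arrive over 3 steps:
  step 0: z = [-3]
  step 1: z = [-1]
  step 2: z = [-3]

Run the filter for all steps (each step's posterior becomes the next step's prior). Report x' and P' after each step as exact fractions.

step 0: x̄ = F·x = [8, 8, 12]
step 0: P̄ = F·P·Fᵀ + Q = [23 8 30; 8 27 12; 30 12 47]
step 0: y = z − H·x̄ = [29]
step 0: S = H·P̄·Hᵀ + R = [335]
step 0: K = P̄·Hᵀ·S⁻¹ = [-83/335; -32/335; -124/335]
step 0: x' = x̄ + K·y = [273/335, 1752/335, 424/335]
step 0: P' = (I − K·H)·P̄ = [816/335 24/335 -242/335; 24/335 8021/335 52/335; -242/335 52/335 369/335]
step 1: x̄ = F·x = [810/67, 1394/335, 1215/67]
step 1: P̄ = F·P·Fᵀ + Q = [7309/67 520/67 10662/67; 520/67 3809/335 780/67; 10662/67 780/67 16127/67]
step 1: y = z − H·x̄ = [3173/67]
step 1: S = H·P̄·Hᵀ + R = [114733/67]
step 1: K = P̄·Hᵀ·S⁻¹ = [-28633/114733; -2080/114733; -42916/114733]
step 1: x' = x̄ + K·y = [31063/114733, 1894606/573665, 48181/114733]
step 1: P' = (I − K·H)·P̄ = [279624/114733 1560/114733 -82546/114733; 1560/114733 6199791/573665 3380/114733; -82546/114733 3380/114733 127105/114733]
step 2: x̄ = F·x = [4099842/573665, 158488/114733, 6149763/573665]
step 2: P̄ = F·P·Fᵀ + Q = [32175039/573665 808072/114733 45681066/573665; 808072/114733 1310747/114733 1212108/114733; 45681066/573665 1212108/114733 69668929/573665]
step 2: y = z − H·x̄ = [14678373/573665]
step 2: S = H·P̄·Hᵀ + R = [495869679/573665]
step 2: K = P̄·Hᵀ·S⁻¹ = [-41179057/165289893; -16161440/495869679; -185018924/495869679]
step 2: x' = x̄ + K·y = [42545671/55096631, 90484472/165289893, 193901915/165289893]
step 2: P' = (I − K·H)·P̄ = [134262184/55096631 4040360/165289893 -119035162/165289893; 4040360/165289893 5209671721/495869679 26262340/495869679; -119035162/165289893 26262340/495869679 548590591/495869679]

step 0: x' = [273/335, 1752/335, 424/335], P' = [816/335 24/335 -242/335; 24/335 8021/335 52/335; -242/335 52/335 369/335]
step 1: x' = [31063/114733, 1894606/573665, 48181/114733], P' = [279624/114733 1560/114733 -82546/114733; 1560/114733 6199791/573665 3380/114733; -82546/114733 3380/114733 127105/114733]
step 2: x' = [42545671/55096631, 90484472/165289893, 193901915/165289893], P' = [134262184/55096631 4040360/165289893 -119035162/165289893; 4040360/165289893 5209671721/495869679 26262340/495869679; -119035162/165289893 26262340/495869679 548590591/495869679]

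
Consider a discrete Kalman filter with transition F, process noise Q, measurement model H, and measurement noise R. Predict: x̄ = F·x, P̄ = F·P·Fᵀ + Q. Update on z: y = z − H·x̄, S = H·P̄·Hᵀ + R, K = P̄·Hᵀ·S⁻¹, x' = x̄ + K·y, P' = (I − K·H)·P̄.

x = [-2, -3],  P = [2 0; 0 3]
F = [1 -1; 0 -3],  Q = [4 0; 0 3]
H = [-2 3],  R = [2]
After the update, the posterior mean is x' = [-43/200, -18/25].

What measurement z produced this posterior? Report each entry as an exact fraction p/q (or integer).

z = [-2]

x̄ = F·x = [1, 9]
P̄ = F·P·Fᵀ + Q = [9 9; 9 30]
S = H·P̄·Hᵀ + R = [200]
K = P̄·Hᵀ·S⁻¹ = [9/200; 9/25]
x' − x̄ = [-243/200, -243/25] = K·y
y = (KᵀK)⁻¹·Kᵀ·(x' − x̄) = [-27]
z = y + H·x̄ = [-27] + [25] = [-2]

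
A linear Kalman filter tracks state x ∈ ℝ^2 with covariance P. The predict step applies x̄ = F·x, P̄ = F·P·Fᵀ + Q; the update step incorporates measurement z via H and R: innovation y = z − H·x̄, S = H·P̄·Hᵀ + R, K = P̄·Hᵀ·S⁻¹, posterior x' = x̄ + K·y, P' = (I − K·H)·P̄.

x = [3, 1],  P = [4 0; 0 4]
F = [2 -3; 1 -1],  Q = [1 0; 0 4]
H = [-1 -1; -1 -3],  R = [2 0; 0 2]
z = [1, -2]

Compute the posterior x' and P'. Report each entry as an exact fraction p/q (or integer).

x̄ = F·x = [3, 2]
P̄ = F·P·Fᵀ + Q = [53 20; 20 12]
y = z − H·x̄ = [6, 7]
S = H·P̄·Hᵀ + R = [107 169; 169 283]
K = P̄·Hᵀ·S⁻¹ = [-781/860 123/860; 51/215 -73/215]
x' = x̄ + K·y = [-249/172, 45/43]
P' = (I − K·H)·P̄ = [1233/430 -226/215; -226/215 124/215]

x' = [-249/172, 45/43]
P' = [1233/430 -226/215; -226/215 124/215]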